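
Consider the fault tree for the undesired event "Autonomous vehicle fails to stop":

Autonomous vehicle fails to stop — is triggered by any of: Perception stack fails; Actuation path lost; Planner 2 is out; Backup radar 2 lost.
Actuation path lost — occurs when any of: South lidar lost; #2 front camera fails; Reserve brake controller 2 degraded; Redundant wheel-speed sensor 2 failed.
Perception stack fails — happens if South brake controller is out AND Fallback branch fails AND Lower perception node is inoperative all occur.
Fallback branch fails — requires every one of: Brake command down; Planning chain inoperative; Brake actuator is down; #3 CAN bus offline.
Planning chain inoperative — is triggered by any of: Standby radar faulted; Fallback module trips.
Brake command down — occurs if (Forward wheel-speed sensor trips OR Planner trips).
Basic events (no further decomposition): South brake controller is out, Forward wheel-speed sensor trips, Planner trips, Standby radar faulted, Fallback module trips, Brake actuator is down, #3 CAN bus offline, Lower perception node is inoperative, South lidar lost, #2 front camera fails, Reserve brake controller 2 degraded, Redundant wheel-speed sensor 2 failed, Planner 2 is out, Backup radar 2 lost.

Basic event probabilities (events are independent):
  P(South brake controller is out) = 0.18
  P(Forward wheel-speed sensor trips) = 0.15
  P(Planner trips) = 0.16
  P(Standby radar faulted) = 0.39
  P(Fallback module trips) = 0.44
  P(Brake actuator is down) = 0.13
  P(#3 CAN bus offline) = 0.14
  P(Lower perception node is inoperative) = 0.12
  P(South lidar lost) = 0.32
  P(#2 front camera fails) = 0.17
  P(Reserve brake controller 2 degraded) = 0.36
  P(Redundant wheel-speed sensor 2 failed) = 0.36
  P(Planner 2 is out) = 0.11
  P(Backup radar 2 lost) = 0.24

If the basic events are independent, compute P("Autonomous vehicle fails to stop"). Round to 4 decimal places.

0.8436

P(Brake command down) [OR] = 1 − (1−0.15) × (1−0.16) = 0.286000
P(Planning chain inoperative) [OR] = 1 − (1−0.39) × (1−0.44) = 0.658400
P(Fallback branch fails) [AND] = 0.286000 × 0.658400 × 0.13 × 0.14 = 0.003427
P(Perception stack fails) [AND] = 0.18 × 0.003427 × 0.12 = 0.000074
P(Actuation path lost) [OR] = 1 − (1−0.32) × (1−0.17) × (1−0.36) × (1−0.36) = 0.768822
P(Autonomous vehicle fails to stop) [OR] = 1 − (1−0.000074) × (1−0.768822) × (1−0.11) × (1−0.24) = 0.843643
Rounded to 4 decimal places: P(Autonomous vehicle fails to stop) ≈ 0.8436.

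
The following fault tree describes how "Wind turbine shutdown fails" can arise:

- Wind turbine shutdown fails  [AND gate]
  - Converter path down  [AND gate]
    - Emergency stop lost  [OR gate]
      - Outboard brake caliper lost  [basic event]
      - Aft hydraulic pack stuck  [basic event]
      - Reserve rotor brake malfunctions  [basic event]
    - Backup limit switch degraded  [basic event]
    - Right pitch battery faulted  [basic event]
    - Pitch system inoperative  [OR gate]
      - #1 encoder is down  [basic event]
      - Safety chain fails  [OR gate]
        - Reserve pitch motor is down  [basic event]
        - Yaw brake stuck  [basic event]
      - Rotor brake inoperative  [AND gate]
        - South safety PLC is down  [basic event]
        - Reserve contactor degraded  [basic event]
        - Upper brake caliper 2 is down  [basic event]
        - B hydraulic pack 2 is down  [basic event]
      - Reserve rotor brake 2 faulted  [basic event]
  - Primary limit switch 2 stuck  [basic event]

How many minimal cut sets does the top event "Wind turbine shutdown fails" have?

Emergency stop lost [OR]: union of children's cut sets → 3 cut set(s).
Safety chain fails [OR]: union of children's cut sets → 2 cut set(s).
Rotor brake inoperative [AND]: one cut set from each child combined → 1 × 1 × 1 × 1 = 1 cut set(s).
Pitch system inoperative [OR]: union of children's cut sets → 5 cut set(s).
Converter path down [AND]: one cut set from each child combined → 3 × 1 × 1 × 5 = 15 cut set(s).
Wind turbine shutdown fails [AND]: one cut set from each child combined → 15 × 1 = 15 cut set(s).

15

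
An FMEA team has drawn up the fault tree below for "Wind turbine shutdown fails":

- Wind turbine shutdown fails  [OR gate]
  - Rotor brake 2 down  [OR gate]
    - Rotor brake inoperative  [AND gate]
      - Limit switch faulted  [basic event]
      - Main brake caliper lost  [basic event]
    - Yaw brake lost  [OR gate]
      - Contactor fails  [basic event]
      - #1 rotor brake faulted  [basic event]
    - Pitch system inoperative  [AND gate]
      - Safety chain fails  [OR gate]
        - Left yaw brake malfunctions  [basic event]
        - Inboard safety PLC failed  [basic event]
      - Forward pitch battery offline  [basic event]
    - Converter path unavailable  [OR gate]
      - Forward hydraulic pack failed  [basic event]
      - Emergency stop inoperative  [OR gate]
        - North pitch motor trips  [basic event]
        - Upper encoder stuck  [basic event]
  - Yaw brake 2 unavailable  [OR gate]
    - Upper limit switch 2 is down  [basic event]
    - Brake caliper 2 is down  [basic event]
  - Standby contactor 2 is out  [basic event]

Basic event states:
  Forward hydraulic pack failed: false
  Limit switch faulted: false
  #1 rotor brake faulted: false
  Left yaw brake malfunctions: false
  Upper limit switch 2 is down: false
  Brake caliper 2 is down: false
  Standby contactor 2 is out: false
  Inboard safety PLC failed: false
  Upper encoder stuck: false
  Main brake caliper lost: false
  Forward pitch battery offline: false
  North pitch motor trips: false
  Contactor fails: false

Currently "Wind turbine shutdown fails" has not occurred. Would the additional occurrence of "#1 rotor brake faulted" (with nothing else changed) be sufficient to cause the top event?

Yes

Counterfactual: set "#1 rotor brake faulted" to occurred.
Rotor brake inoperative [AND]: Limit switch faulted=not, Main brake caliper lost=not → not all inputs occur → does not occur.
Yaw brake lost [OR]: Contactor fails=not, #1 rotor brake faulted=occurs → at least one input occurs → occurs.
Safety chain fails [OR]: Left yaw brake malfunctions=not, Inboard safety PLC failed=not → no input occurs → does not occur.
Pitch system inoperative [AND]: Safety chain fails=not, Forward pitch battery offline=not → not all inputs occur → does not occur.
Emergency stop inoperative [OR]: North pitch motor trips=not, Upper encoder stuck=not → no input occurs → does not occur.
Converter path unavailable [OR]: Forward hydraulic pack failed=not, Emergency stop inoperative=not → no input occurs → does not occur.
Rotor brake 2 down [OR]: Rotor brake inoperative=not, Yaw brake lost=occurs, Pitch system inoperative=not, Converter path unavailable=not → at least one input occurs → occurs.
Yaw brake 2 unavailable [OR]: Upper limit switch 2 is down=not, Brake caliper 2 is down=not → no input occurs → does not occur.
Wind turbine shutdown fails [OR]: Rotor brake 2 down=occurs, Yaw brake 2 unavailable=not, Standby contactor 2 is out=not → at least one input occurs → occurs.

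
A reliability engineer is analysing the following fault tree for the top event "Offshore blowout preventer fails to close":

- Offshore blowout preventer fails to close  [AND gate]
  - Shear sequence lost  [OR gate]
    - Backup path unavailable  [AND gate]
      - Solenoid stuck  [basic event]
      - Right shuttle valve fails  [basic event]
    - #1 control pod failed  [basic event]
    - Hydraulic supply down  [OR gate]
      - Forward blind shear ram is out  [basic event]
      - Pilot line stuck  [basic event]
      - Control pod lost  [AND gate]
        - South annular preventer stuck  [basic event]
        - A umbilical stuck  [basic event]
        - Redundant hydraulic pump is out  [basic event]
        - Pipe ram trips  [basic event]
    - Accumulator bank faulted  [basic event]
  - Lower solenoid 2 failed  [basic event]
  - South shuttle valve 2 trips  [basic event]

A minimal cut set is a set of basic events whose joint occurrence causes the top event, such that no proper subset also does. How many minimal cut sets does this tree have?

Backup path unavailable [AND]: one cut set from each child combined → 1 × 1 = 1 cut set(s).
Control pod lost [AND]: one cut set from each child combined → 1 × 1 × 1 × 1 = 1 cut set(s).
Hydraulic supply down [OR]: union of children's cut sets → 3 cut set(s).
Shear sequence lost [OR]: union of children's cut sets → 6 cut set(s).
Offshore blowout preventer fails to close [AND]: one cut set from each child combined → 6 × 1 × 1 = 6 cut set(s).
Minimal cut sets: {Lower solenoid 2 failed, Right shuttle valve fails, Solenoid stuck, South shuttle valve 2 trips}; {#1 control pod failed, Lower solenoid 2 failed, South shuttle valve 2 trips}; {Forward blind shear ram is out, Lower solenoid 2 failed, South shuttle valve 2 trips}; {Lower solenoid 2 failed, Pilot line stuck, South shuttle valve 2 trips}; {A umbilical stuck, Lower solenoid 2 failed, Pipe ram trips, Redundant hydraulic pump is out, South annular preventer stuck, South shuttle valve 2 trips}; {Accumulator bank faulted, Lower solenoid 2 failed, South shuttle valve 2 trips}.

6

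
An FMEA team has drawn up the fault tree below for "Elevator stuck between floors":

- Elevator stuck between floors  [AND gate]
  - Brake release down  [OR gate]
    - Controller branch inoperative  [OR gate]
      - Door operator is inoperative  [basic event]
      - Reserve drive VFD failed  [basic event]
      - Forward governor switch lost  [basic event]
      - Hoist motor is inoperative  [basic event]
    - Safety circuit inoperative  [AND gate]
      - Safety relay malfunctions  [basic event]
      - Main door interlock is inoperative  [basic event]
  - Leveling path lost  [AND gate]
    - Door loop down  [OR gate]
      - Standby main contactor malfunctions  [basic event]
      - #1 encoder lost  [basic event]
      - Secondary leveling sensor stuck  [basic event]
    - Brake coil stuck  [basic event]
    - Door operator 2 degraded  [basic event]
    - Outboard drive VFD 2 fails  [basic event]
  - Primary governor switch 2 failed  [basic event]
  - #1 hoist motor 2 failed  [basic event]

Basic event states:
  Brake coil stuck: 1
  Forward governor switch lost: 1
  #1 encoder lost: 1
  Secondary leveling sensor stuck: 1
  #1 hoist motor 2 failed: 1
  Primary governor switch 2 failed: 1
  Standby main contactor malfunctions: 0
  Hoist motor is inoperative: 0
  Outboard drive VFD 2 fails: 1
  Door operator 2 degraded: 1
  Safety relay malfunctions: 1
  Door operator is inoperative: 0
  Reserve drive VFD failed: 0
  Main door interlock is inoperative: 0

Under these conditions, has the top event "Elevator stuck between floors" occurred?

Yes

Controller branch inoperative [OR]: Door operator is inoperative=not, Reserve drive VFD failed=not, Forward governor switch lost=occurs, Hoist motor is inoperative=not → at least one input occurs → occurs.
Safety circuit inoperative [AND]: Safety relay malfunctions=occurs, Main door interlock is inoperative=not → not all inputs occur → does not occur.
Brake release down [OR]: Controller branch inoperative=occurs, Safety circuit inoperative=not → at least one input occurs → occurs.
Door loop down [OR]: Standby main contactor malfunctions=not, #1 encoder lost=occurs, Secondary leveling sensor stuck=occurs → at least one input occurs → occurs.
Leveling path lost [AND]: Door loop down=occurs, Brake coil stuck=occurs, Door operator 2 degraded=occurs, Outboard drive VFD 2 fails=occurs → all inputs occur → occurs.
Elevator stuck between floors [AND]: Brake release down=occurs, Leveling path lost=occurs, Primary governor switch 2 failed=occurs, #1 hoist motor 2 failed=occurs → all inputs occur → occurs.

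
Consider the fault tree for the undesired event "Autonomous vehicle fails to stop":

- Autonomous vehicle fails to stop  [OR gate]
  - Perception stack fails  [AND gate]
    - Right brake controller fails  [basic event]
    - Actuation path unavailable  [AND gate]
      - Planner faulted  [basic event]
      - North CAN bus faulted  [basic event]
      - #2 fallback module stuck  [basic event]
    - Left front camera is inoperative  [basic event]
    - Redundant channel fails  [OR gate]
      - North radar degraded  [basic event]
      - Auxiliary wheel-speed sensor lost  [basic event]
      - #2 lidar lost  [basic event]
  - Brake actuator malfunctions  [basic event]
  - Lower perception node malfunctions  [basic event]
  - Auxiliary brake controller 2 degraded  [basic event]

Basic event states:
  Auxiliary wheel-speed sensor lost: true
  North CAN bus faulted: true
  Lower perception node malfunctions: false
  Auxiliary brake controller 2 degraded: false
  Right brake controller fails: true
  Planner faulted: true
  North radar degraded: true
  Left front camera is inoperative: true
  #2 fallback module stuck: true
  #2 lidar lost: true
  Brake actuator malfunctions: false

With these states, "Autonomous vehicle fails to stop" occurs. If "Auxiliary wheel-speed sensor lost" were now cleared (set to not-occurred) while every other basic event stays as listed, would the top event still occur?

Yes

Counterfactual: set "Auxiliary wheel-speed sensor lost" to not occurred.
Actuation path unavailable [AND]: Planner faulted=occurs, North CAN bus faulted=occurs, #2 fallback module stuck=occurs → all inputs occur → occurs.
Redundant channel fails [OR]: North radar degraded=occurs, Auxiliary wheel-speed sensor lost=not, #2 lidar lost=occurs → at least one input occurs → occurs.
Perception stack fails [AND]: Right brake controller fails=occurs, Actuation path unavailable=occurs, Left front camera is inoperative=occurs, Redundant channel fails=occurs → all inputs occur → occurs.
Autonomous vehicle fails to stop [OR]: Perception stack fails=occurs, Brake actuator malfunctions=not, Lower perception node malfunctions=not, Auxiliary brake controller 2 degraded=not → at least one input occurs → occurs.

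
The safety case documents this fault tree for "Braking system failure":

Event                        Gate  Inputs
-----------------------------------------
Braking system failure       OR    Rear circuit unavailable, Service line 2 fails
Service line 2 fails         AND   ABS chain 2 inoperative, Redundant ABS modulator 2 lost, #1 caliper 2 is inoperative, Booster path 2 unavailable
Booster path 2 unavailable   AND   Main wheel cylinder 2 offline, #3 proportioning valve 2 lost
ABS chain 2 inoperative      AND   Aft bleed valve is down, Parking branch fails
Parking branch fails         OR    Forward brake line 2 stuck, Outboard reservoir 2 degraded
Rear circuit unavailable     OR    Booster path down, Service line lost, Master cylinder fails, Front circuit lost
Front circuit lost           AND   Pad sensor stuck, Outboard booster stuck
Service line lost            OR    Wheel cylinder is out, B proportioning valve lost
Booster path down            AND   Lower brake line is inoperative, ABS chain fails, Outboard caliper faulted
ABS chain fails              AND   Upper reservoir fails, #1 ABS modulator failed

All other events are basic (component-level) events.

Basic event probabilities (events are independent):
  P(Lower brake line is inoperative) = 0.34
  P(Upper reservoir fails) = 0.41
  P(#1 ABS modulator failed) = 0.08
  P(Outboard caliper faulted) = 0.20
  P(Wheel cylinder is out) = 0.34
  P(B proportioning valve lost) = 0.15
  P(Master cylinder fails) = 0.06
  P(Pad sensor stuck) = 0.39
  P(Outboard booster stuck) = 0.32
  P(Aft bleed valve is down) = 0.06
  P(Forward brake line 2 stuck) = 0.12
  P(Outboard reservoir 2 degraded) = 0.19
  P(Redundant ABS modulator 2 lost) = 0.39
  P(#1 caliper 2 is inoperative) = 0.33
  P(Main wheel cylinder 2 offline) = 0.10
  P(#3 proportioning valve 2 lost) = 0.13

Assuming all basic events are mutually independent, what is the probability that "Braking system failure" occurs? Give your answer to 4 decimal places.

P(ABS chain fails) [AND] = 0.41 × 0.08 = 0.032800
P(Booster path down) [AND] = 0.34 × 0.032800 × 0.20 = 0.002230
P(Service line lost) [OR] = 1 − (1−0.34) × (1−0.15) = 0.439000
P(Front circuit lost) [AND] = 0.39 × 0.32 = 0.124800
P(Rear circuit unavailable) [OR] = 1 − (1−0.002230) × (1−0.439000) × (1−0.06) × (1−0.124800) = 0.539501
P(Parking branch fails) [OR] = 1 − (1−0.12) × (1−0.19) = 0.287200
P(ABS chain 2 inoperative) [AND] = 0.06 × 0.287200 = 0.017232
P(Booster path 2 unavailable) [AND] = 0.10 × 0.13 = 0.013000
P(Service line 2 fails) [AND] = 0.017232 × 0.39 × 0.33 × 0.013000 = 0.000029
P(Braking system failure) [OR] = 1 − (1−0.539501) × (1−0.000029) = 0.539514
Rounded to 4 decimal places: P(Braking system failure) ≈ 0.5395.

0.5395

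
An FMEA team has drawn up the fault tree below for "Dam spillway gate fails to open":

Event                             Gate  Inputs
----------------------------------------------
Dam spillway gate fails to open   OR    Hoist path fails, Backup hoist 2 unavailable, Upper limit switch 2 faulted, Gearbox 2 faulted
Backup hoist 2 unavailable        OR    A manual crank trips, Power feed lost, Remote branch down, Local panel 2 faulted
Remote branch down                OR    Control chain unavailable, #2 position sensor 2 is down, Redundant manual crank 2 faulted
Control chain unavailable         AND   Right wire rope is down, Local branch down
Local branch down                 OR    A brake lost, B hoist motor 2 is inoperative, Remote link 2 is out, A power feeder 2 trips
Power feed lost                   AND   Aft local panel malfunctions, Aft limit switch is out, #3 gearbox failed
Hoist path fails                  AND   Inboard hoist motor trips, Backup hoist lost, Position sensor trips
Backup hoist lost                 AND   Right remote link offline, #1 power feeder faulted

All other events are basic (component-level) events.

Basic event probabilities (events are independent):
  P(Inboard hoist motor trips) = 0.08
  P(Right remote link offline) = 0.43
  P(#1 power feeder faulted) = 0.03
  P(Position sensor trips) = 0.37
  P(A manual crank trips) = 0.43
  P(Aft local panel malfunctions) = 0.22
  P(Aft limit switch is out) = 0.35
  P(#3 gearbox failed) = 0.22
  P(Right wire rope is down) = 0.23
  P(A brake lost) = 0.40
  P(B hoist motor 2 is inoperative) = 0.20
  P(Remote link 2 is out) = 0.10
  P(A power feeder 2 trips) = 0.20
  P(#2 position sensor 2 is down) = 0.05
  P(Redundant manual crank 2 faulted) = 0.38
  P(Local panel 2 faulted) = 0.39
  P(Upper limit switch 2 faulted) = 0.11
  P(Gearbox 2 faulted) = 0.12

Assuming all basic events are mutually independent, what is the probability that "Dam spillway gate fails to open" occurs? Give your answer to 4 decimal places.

P(Backup hoist lost) [AND] = 0.43 × 0.03 = 0.012900
P(Hoist path fails) [AND] = 0.08 × 0.012900 × 0.37 = 0.000382
P(Power feed lost) [AND] = 0.22 × 0.35 × 0.22 = 0.016940
P(Local branch down) [OR] = 1 − (1−0.40) × (1−0.20) × (1−0.10) × (1−0.20) = 0.654400
P(Control chain unavailable) [AND] = 0.23 × 0.654400 = 0.150512
P(Remote branch down) [OR] = 1 − (1−0.150512) × (1−0.05) × (1−0.38) = 0.499652
P(Backup hoist 2 unavailable) [OR] = 1 − (1−0.43) × (1−0.016940) × (1−0.499652) × (1−0.39) = 0.828976
P(Dam spillway gate fails to open) [OR] = 1 − (1−0.000382) × (1−0.828976) × (1−0.11) × (1−0.12) = 0.866105
Rounded to 4 decimal places: P(Dam spillway gate fails to open) ≈ 0.8661.

0.8661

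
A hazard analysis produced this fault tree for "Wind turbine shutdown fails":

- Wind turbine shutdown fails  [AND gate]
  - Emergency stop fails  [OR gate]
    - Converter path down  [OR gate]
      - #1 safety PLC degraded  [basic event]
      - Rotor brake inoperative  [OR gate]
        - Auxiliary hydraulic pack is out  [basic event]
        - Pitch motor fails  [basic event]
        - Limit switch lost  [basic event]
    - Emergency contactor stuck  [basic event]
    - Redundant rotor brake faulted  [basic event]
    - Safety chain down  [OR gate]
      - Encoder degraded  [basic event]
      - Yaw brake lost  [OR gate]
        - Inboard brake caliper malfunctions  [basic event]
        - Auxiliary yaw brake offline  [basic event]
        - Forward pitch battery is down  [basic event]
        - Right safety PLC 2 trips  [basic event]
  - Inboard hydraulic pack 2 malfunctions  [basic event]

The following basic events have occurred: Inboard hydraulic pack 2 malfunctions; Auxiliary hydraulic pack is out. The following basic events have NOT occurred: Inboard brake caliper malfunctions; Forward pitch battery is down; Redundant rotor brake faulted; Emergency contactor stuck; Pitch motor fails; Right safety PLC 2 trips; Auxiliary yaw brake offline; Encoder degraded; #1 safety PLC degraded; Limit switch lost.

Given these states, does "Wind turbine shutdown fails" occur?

Yes

Rotor brake inoperative [OR]: Auxiliary hydraulic pack is out=occurs, Pitch motor fails=not, Limit switch lost=not → at least one input occurs → occurs.
Converter path down [OR]: #1 safety PLC degraded=not, Rotor brake inoperative=occurs → at least one input occurs → occurs.
Yaw brake lost [OR]: Inboard brake caliper malfunctions=not, Auxiliary yaw brake offline=not, Forward pitch battery is down=not, Right safety PLC 2 trips=not → no input occurs → does not occur.
Safety chain down [OR]: Encoder degraded=not, Yaw brake lost=not → no input occurs → does not occur.
Emergency stop fails [OR]: Converter path down=occurs, Emergency contactor stuck=not, Redundant rotor brake faulted=not, Safety chain down=not → at least one input occurs → occurs.
Wind turbine shutdown fails [AND]: Emergency stop fails=occurs, Inboard hydraulic pack 2 malfunctions=occurs → all inputs occur → occurs.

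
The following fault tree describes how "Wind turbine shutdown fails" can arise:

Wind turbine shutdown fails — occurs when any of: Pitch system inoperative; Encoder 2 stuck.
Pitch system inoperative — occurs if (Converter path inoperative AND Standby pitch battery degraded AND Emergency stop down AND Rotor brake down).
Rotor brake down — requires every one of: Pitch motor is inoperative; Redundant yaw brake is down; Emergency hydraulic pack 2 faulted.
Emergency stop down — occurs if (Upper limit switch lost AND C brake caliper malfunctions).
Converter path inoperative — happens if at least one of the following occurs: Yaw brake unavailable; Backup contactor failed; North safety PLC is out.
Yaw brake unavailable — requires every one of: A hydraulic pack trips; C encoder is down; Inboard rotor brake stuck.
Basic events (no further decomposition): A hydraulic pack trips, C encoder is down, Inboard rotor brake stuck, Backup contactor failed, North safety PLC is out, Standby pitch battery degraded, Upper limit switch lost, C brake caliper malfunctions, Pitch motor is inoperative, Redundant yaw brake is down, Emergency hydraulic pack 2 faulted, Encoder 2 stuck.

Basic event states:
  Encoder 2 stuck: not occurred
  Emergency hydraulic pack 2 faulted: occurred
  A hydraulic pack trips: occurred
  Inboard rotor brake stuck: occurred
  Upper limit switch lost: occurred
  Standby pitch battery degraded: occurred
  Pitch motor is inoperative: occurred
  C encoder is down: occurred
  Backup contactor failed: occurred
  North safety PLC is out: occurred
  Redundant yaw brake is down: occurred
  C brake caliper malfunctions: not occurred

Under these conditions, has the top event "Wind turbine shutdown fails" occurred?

No

Yaw brake unavailable [AND]: A hydraulic pack trips=occurs, C encoder is down=occurs, Inboard rotor brake stuck=occurs → all inputs occur → occurs.
Converter path inoperative [OR]: Yaw brake unavailable=occurs, Backup contactor failed=occurs, North safety PLC is out=occurs → at least one input occurs → occurs.
Emergency stop down [AND]: Upper limit switch lost=occurs, C brake caliper malfunctions=not → not all inputs occur → does not occur.
Rotor brake down [AND]: Pitch motor is inoperative=occurs, Redundant yaw brake is down=occurs, Emergency hydraulic pack 2 faulted=occurs → all inputs occur → occurs.
Pitch system inoperative [AND]: Converter path inoperative=occurs, Standby pitch battery degraded=occurs, Emergency stop down=not, Rotor brake down=occurs → not all inputs occur → does not occur.
Wind turbine shutdown fails [OR]: Pitch system inoperative=not, Encoder 2 stuck=not → no input occurs → does not occur.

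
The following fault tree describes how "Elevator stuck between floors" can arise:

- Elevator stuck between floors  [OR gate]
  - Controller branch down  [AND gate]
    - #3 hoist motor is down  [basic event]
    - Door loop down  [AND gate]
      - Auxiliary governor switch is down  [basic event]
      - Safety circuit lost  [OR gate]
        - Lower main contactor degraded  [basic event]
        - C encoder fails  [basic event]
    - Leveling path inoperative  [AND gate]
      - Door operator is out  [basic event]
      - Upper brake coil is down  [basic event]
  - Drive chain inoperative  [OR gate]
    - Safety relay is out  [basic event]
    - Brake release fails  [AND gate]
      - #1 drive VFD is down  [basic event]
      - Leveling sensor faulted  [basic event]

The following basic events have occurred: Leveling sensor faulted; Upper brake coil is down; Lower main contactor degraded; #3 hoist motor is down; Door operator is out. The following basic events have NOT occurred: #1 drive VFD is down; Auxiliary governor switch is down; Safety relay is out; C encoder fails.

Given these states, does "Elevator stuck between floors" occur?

No

Safety circuit lost [OR]: Lower main contactor degraded=occurs, C encoder fails=not → at least one input occurs → occurs.
Door loop down [AND]: Auxiliary governor switch is down=not, Safety circuit lost=occurs → not all inputs occur → does not occur.
Leveling path inoperative [AND]: Door operator is out=occurs, Upper brake coil is down=occurs → all inputs occur → occurs.
Controller branch down [AND]: #3 hoist motor is down=occurs, Door loop down=not, Leveling path inoperative=occurs → not all inputs occur → does not occur.
Brake release fails [AND]: #1 drive VFD is down=not, Leveling sensor faulted=occurs → not all inputs occur → does not occur.
Drive chain inoperative [OR]: Safety relay is out=not, Brake release fails=not → no input occurs → does not occur.
Elevator stuck between floors [OR]: Controller branch down=not, Drive chain inoperative=not → no input occurs → does not occur.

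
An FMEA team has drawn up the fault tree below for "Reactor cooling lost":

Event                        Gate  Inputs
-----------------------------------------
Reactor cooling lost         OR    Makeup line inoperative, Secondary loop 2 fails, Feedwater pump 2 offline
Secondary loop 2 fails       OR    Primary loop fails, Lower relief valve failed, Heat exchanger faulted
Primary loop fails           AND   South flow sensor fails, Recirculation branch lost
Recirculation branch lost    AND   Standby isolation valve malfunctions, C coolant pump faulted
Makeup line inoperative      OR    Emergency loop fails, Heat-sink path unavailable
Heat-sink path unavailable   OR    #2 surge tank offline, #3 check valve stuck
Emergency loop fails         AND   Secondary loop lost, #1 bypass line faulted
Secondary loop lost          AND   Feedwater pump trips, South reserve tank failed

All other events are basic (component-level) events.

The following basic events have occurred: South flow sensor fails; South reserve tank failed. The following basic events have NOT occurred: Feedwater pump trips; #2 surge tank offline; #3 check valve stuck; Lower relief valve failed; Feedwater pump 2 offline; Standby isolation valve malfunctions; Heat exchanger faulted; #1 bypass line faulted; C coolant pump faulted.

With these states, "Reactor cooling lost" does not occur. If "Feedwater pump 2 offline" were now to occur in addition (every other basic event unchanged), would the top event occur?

Yes

Counterfactual: set "Feedwater pump 2 offline" to occurred.
Secondary loop lost [AND]: Feedwater pump trips=not, South reserve tank failed=occurs → not all inputs occur → does not occur.
Emergency loop fails [AND]: Secondary loop lost=not, #1 bypass line faulted=not → not all inputs occur → does not occur.
Heat-sink path unavailable [OR]: #2 surge tank offline=not, #3 check valve stuck=not → no input occurs → does not occur.
Makeup line inoperative [OR]: Emergency loop fails=not, Heat-sink path unavailable=not → no input occurs → does not occur.
Recirculation branch lost [AND]: Standby isolation valve malfunctions=not, C coolant pump faulted=not → not all inputs occur → does not occur.
Primary loop fails [AND]: South flow sensor fails=occurs, Recirculation branch lost=not → not all inputs occur → does not occur.
Secondary loop 2 fails [OR]: Primary loop fails=not, Lower relief valve failed=not, Heat exchanger faulted=not → no input occurs → does not occur.
Reactor cooling lost [OR]: Makeup line inoperative=not, Secondary loop 2 fails=not, Feedwater pump 2 offline=occurs → at least one input occurs → occurs.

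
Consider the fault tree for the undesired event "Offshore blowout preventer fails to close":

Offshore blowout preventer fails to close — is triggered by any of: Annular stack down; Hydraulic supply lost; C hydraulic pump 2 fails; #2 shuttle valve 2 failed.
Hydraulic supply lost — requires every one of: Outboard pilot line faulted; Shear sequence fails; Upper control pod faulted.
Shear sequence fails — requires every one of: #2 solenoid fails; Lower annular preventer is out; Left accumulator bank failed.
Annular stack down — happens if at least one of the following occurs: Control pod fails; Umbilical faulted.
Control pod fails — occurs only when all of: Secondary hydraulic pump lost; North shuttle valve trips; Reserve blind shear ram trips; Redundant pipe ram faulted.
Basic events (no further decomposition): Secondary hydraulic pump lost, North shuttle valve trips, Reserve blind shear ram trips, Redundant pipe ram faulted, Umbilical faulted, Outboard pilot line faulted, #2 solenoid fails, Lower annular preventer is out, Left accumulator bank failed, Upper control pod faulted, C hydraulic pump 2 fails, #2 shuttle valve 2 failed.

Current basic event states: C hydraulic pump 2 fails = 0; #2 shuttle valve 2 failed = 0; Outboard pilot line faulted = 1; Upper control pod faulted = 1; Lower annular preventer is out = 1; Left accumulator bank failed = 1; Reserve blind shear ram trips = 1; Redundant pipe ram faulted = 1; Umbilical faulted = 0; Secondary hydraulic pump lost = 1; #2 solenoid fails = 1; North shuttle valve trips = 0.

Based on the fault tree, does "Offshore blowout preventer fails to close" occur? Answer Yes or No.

Control pod fails [AND]: Secondary hydraulic pump lost=occurs, North shuttle valve trips=not, Reserve blind shear ram trips=occurs, Redundant pipe ram faulted=occurs → not all inputs occur → does not occur.
Annular stack down [OR]: Control pod fails=not, Umbilical faulted=not → no input occurs → does not occur.
Shear sequence fails [AND]: #2 solenoid fails=occurs, Lower annular preventer is out=occurs, Left accumulator bank failed=occurs → all inputs occur → occurs.
Hydraulic supply lost [AND]: Outboard pilot line faulted=occurs, Shear sequence fails=occurs, Upper control pod faulted=occurs → all inputs occur → occurs.
Offshore blowout preventer fails to close [OR]: Annular stack down=not, Hydraulic supply lost=occurs, C hydraulic pump 2 fails=not, #2 shuttle valve 2 failed=not → at least one input occurs → occurs.

Yes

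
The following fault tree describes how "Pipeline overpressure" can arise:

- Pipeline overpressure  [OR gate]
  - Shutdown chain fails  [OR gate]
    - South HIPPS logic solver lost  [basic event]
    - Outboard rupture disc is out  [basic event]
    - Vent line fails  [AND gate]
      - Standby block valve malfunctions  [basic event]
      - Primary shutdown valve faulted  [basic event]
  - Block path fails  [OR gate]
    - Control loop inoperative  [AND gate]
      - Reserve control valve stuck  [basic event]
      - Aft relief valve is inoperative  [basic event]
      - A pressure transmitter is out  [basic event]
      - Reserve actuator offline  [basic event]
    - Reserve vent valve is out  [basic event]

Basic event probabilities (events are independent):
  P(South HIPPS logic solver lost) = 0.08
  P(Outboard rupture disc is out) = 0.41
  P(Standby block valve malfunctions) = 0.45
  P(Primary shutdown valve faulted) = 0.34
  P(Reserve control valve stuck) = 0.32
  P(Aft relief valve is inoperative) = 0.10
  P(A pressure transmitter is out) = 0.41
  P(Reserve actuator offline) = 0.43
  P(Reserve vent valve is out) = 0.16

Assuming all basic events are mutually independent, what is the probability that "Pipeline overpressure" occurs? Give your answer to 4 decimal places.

P(Vent line fails) [AND] = 0.45 × 0.34 = 0.153000
P(Shutdown chain fails) [OR] = 1 − (1−0.08) × (1−0.41) × (1−0.153000) = 0.540248
P(Control loop inoperative) [AND] = 0.32 × 0.10 × 0.41 × 0.43 = 0.005642
P(Block path fails) [OR] = 1 − (1−0.005642) × (1−0.16) = 0.164739
P(Pipeline overpressure) [OR] = 1 − (1−0.540248) × (1−0.164739) = 0.615987
Rounded to 4 decimal places: P(Pipeline overpressure) ≈ 0.6160.

0.6160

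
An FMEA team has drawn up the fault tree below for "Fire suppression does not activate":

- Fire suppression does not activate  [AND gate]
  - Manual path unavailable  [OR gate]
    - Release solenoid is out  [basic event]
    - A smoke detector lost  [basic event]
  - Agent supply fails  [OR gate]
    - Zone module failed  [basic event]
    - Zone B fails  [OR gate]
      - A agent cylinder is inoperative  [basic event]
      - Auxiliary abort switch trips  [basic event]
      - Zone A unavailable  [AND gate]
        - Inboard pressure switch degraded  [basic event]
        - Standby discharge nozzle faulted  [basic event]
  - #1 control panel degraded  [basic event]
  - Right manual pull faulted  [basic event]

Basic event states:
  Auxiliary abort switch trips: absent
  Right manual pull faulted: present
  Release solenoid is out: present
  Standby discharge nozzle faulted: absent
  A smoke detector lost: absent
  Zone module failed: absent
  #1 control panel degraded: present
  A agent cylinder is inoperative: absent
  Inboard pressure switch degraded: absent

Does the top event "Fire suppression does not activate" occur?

No

Manual path unavailable [OR]: Release solenoid is out=occurs, A smoke detector lost=not → at least one input occurs → occurs.
Zone A unavailable [AND]: Inboard pressure switch degraded=not, Standby discharge nozzle faulted=not → not all inputs occur → does not occur.
Zone B fails [OR]: A agent cylinder is inoperative=not, Auxiliary abort switch trips=not, Zone A unavailable=not → no input occurs → does not occur.
Agent supply fails [OR]: Zone module failed=not, Zone B fails=not → no input occurs → does not occur.
Fire suppression does not activate [AND]: Manual path unavailable=occurs, Agent supply fails=not, #1 control panel degraded=occurs, Right manual pull faulted=occurs → not all inputs occur → does not occur.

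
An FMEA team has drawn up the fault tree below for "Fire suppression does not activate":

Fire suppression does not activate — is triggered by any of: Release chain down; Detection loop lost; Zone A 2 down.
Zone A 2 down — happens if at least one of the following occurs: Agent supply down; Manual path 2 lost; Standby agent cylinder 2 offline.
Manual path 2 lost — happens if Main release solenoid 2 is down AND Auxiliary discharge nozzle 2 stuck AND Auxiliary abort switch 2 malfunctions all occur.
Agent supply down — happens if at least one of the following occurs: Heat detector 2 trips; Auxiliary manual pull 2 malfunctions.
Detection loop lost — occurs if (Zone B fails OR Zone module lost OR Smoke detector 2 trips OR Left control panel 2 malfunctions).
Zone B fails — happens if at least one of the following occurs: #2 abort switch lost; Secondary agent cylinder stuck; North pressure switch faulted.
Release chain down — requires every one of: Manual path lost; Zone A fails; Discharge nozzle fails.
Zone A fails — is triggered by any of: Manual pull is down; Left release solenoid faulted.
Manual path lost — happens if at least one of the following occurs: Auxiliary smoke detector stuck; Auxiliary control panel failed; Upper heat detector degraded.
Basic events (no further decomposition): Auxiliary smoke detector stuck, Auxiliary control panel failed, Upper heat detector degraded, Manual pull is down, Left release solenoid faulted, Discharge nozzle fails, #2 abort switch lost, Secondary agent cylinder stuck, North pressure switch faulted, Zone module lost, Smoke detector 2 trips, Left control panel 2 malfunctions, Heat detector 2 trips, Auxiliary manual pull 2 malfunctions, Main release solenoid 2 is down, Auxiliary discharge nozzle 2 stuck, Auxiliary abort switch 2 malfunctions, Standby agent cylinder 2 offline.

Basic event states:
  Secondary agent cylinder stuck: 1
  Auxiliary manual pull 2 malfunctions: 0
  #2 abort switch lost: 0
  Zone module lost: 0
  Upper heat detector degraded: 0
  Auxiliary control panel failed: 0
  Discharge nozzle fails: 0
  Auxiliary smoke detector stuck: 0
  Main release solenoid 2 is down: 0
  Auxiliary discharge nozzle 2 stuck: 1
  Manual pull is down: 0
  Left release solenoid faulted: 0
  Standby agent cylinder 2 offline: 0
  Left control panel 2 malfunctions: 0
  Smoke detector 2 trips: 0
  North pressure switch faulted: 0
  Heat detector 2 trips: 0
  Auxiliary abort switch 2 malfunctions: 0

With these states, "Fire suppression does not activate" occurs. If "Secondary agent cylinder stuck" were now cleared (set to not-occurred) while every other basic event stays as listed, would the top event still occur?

Counterfactual: set "Secondary agent cylinder stuck" to not occurred.
Manual path lost [OR]: Auxiliary smoke detector stuck=not, Auxiliary control panel failed=not, Upper heat detector degraded=not → no input occurs → does not occur.
Zone A fails [OR]: Manual pull is down=not, Left release solenoid faulted=not → no input occurs → does not occur.
Release chain down [AND]: Manual path lost=not, Zone A fails=not, Discharge nozzle fails=not → not all inputs occur → does not occur.
Zone B fails [OR]: #2 abort switch lost=not, Secondary agent cylinder stuck=not, North pressure switch faulted=not → no input occurs → does not occur.
Detection loop lost [OR]: Zone B fails=not, Zone module lost=not, Smoke detector 2 trips=not, Left control panel 2 malfunctions=not → no input occurs → does not occur.
Agent supply down [OR]: Heat detector 2 trips=not, Auxiliary manual pull 2 malfunctions=not → no input occurs → does not occur.
Manual path 2 lost [AND]: Main release solenoid 2 is down=not, Auxiliary discharge nozzle 2 stuck=occurs, Auxiliary abort switch 2 malfunctions=not → not all inputs occur → does not occur.
Zone A 2 down [OR]: Agent supply down=not, Manual path 2 lost=not, Standby agent cylinder 2 offline=not → no input occurs → does not occur.
Fire suppression does not activate [OR]: Release chain down=not, Detection loop lost=not, Zone A 2 down=not → no input occurs → does not occur.

No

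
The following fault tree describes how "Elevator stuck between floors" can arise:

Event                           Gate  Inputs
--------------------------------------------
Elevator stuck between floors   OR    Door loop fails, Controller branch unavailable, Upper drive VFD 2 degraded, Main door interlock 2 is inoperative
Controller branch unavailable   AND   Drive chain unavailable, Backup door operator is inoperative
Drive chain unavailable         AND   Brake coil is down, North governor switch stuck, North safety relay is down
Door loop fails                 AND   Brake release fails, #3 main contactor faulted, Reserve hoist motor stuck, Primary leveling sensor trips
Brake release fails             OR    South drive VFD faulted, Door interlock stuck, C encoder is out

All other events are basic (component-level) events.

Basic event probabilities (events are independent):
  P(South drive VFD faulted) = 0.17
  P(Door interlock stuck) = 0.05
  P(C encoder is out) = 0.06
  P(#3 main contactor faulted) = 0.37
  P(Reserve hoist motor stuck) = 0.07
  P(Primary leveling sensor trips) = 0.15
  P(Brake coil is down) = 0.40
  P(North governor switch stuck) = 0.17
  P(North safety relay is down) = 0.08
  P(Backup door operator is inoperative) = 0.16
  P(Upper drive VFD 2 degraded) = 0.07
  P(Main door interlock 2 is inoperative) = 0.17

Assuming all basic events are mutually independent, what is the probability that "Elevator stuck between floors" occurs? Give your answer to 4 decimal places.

P(Brake release fails) [OR] = 1 − (1−0.17) × (1−0.05) × (1−0.06) = 0.258810
P(Door loop fails) [AND] = 0.258810 × 0.37 × 0.07 × 0.15 = 0.001005
P(Drive chain unavailable) [AND] = 0.40 × 0.17 × 0.08 = 0.005440
P(Controller branch unavailable) [AND] = 0.005440 × 0.16 = 0.000870
P(Elevator stuck between floors) [OR] = 1 − (1−0.001005) × (1−0.000870) × (1−0.07) × (1−0.17) = 0.229547
Rounded to 4 decimal places: P(Elevator stuck between floors) ≈ 0.2295.

0.2295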